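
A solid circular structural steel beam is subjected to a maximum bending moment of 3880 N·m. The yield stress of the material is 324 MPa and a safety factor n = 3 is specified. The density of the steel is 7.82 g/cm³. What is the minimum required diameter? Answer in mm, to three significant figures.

d = 71.5 mm

σ_allow = 324/3 = 108.0 MPa.
For a solid circular section σ = 32M/(πd³), so d³ = 32M/(π σ_allow) = 32×3880000/(π×108.0) = 365900 mm³.
d = 71.53 mm.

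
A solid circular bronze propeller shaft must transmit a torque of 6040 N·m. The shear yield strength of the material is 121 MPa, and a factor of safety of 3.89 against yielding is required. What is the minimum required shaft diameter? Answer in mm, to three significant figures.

Allowable shear stress τ_allow = 121/3.89 = 31.11 MPa.
For a solid shaft τ = 16T/(πd³), so d³ = 16T/(π τ_allow) = 16×6040000/(π×31.11) = 988900 mm³.
d = (988900)^(1/3) = 99.63 mm.

d = 99.6 mm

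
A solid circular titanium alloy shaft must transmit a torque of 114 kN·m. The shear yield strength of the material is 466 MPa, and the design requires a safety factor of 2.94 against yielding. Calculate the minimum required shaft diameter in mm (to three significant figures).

Allowable shear stress τ_allow = 466/2.94 = 158.5 MPa.
For a solid shaft τ = 16T/(πd³), so d³ = 16T/(π τ_allow) = 16×1.1400×10^8/(π×158.5) = 3.663×10^6 mm³.
d = (3.663×10^6)^(1/3) = 154.2 mm.

d = 154 mm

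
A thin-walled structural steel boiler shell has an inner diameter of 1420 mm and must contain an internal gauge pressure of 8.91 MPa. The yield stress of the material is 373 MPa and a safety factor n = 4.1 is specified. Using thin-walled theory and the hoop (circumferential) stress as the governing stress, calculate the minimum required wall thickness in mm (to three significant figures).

t = 69.5 mm

σ_allow = 373/4.1 = 90.98 MPa.
Hoop stress σ_h = pD/(2t), so t = pD/(2σ_allow) = 8.91×1420/(2×90.98) = 69.54 mm.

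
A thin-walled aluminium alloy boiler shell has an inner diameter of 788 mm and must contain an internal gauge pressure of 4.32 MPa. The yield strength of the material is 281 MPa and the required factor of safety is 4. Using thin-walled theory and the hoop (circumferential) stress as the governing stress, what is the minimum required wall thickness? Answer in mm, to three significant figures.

t = 24.2 mm

σ_allow = 281/4 = 70.25 MPa.
Hoop stress σ_h = pD/(2t), so t = pD/(2σ_allow) = 4.32×788/(2×70.25) = 24.23 mm.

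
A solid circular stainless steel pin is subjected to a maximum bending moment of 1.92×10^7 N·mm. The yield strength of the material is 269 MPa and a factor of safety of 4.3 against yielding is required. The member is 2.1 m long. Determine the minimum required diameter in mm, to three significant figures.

σ_allow = 269/4.3 = 62.56 MPa.
For a solid circular section σ = 32M/(πd³), so d³ = 32M/(π σ_allow) = 32×1.9200×10^7/(π×62.56) = 3.126×10^6 mm³.
d = 146.2 mm.

d = 146 mm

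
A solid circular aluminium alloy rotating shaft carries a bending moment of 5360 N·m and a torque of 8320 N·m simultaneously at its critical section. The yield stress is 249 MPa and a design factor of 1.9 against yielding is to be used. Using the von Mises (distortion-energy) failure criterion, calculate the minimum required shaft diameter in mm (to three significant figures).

σ_allow = σ_y/n = 249/1.9 = 131.1 MPa.
For a solid shaft σ_b = 32M/(πd³) and τ = 16T/(πd³), so the von Mises stress is σ' = (16/πd³)·√(4M²+3T²).
√(4M²+3T²) = √(4×(5.360×10^6)² + 3×(8.320×10^6)²) = 1.796×10^7 N·mm.
d³ = 16×1.796×10^7/(π×131.1) = 698000 mm³.
d = 88.71 mm.

d = 88.7 mm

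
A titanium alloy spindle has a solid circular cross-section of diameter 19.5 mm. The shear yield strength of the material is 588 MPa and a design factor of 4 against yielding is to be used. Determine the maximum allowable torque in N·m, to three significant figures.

T_allow = 214 N·m

τ_allow = 588/4 = 147.0 MPa.
For a solid shaft T_allow = τ_allow·πd³/16; πd³/16 = π×19.5³/16 = 1456 mm³.
T_allow = 147.0×1456 = 214000 N·mm = 214.0 N·m.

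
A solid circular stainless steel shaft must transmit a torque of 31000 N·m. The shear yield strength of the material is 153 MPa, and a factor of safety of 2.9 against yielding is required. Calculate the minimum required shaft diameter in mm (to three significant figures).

d = 144 mm

Allowable shear stress τ_allow = 153/2.9 = 52.76 MPa.
For a solid shaft τ = 16T/(πd³), so d³ = 16T/(π τ_allow) = 16×3.1000×10^7/(π×52.76) = 2.993×10^6 mm³.
d = (2.993×10^6)^(1/3) = 144.1 mm.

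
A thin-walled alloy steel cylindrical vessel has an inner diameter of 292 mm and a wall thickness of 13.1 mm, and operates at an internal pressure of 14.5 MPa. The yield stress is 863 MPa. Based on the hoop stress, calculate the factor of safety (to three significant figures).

n = 5.34

σ_h = pD/(2t) = 14.5×292/(2×13.1) = 161.6 MPa.
n = 863/161.6 = 5.340.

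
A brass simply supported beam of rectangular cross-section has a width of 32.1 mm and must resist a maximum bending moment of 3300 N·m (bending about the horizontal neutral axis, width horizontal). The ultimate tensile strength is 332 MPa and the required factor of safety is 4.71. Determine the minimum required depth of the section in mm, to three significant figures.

h = 93.5 mm

σ_allow = 332/4.71 = 70.49 MPa.
For a rectangular section σ = 6M/(bh²), so h² = 6M/(b σ_allow) = 6×3300000/(32.1×70.49) = 8751 mm².
h = 93.55 mm.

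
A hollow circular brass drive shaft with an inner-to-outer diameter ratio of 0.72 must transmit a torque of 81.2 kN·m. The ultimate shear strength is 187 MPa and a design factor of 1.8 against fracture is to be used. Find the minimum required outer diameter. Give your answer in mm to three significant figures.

d_o = 176 mm

τ_allow = 187/1.8 = 103.9 MPa.
For a hollow shaft τ = 16T/[πd_o³(1−k⁴)] with k = 0.72, so 1−k⁴ = 0.7313.
d_o³ = 16T/[π τ_allow (1−k⁴)] = 16×8.1200×10^7/(π×103.9×0.7313) = 5.444×10^6 mm³.
d_o = 175.9 mm.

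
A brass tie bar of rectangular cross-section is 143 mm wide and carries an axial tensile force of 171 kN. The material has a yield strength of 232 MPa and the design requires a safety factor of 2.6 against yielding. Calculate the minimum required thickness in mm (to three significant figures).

t = 13.4 mm

σ_allow = 232/2.6 = 89.23 MPa.
Required area A = F/σ_allow = 171000/89.23 = 1916 mm².
t = A/w = 1916/143 = 13.40 mm.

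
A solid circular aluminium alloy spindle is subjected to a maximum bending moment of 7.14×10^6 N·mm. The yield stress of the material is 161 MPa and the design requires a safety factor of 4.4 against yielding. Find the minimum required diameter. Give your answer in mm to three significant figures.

σ_allow = 161/4.4 = 36.59 MPa.
For a solid circular section σ = 32M/(πd³), so d³ = 32M/(π σ_allow) = 32×7140000/(π×36.59) = 1.988×10^6 mm³.
d = 125.7 mm.

d = 126 mm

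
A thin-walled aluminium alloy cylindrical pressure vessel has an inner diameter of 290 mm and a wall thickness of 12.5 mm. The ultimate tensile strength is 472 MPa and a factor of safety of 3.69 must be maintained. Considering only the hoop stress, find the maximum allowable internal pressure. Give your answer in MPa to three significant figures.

p_allow = 11.0 MPa

σ_allow = 472/3.69 = 127.9 MPa.
σ_h = pD/(2t) → p_allow = 2σ_allow t/D = 2×127.9×12.5/290 = 11.03 MPa.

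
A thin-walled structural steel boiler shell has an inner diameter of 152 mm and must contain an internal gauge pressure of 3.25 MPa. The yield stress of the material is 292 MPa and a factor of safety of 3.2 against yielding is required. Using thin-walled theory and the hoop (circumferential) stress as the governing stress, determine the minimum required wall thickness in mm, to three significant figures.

σ_allow = 292/3.2 = 91.25 MPa.
Hoop stress σ_h = pD/(2t), so t = pD/(2σ_allow) = 3.25×152/(2×91.25) = 2.707 mm.

t = 2.71 mm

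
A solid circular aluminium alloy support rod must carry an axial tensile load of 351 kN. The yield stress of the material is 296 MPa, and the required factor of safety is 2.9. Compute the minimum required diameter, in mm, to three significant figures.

d = 66.2 mm

Allowable stress σ_allow = 296/2.9 = 102.1 MPa.
Required area A = F/σ_allow = 351000/102.1 = 3439 mm².
A = πd²/4 → d = √(4A/π) = 66.17 mm.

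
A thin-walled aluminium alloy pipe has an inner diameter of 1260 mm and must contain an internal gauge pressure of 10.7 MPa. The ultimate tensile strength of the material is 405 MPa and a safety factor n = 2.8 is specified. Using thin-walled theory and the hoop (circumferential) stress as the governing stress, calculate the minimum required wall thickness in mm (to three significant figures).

σ_allow = 405/2.8 = 144.6 MPa.
Hoop stress σ_h = pD/(2t), so t = pD/(2σ_allow) = 10.7×1260/(2×144.6) = 46.60 mm.

t = 46.6 mm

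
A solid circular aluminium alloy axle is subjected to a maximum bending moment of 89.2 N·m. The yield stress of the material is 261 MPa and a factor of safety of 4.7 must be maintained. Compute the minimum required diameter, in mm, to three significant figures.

σ_allow = 261/4.7 = 55.53 MPa.
For a solid circular section σ = 32M/(πd³), so d³ = 32M/(π σ_allow) = 32×89200/(π×55.53) = 16360 mm³.
d = 25.39 mm.

d = 25.4 mm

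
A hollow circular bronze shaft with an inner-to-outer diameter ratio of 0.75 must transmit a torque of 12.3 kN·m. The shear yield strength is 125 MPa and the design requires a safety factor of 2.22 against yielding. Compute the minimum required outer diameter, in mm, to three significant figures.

τ_allow = 125/2.22 = 56.31 MPa.
For a hollow shaft τ = 16T/[πd_o³(1−k⁴)] with k = 0.75, so 1−k⁴ = 0.6836.
d_o³ = 16T/[π τ_allow (1−k⁴)] = 16×1.2300×10^7/(π×56.31×0.6836) = 1.627×10^6 mm³.
d_o = 117.6 mm.

d_o = 118 mm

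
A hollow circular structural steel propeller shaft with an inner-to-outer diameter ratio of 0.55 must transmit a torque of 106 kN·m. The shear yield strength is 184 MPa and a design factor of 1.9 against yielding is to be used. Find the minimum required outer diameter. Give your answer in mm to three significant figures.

τ_allow = 184/1.9 = 96.84 MPa.
For a hollow shaft τ = 16T/[πd_o³(1−k⁴)] with k = 0.55, so 1−k⁴ = 0.9085.
d_o³ = 16T/[π τ_allow (1−k⁴)] = 16×1.0600×10^8/(π×96.84×0.9085) = 6.136×10^6 mm³.
d_o = 183.1 mm.

d_o = 183 mm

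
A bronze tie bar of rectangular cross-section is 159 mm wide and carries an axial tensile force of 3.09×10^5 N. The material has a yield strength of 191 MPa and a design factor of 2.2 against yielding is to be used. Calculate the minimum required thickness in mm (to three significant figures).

t = 22.4 mm

σ_allow = 191/2.2 = 86.82 MPa.
Required area A = F/σ_allow = 309000/86.82 = 3559 mm².
t = A/w = 3559/159 = 22.38 mm.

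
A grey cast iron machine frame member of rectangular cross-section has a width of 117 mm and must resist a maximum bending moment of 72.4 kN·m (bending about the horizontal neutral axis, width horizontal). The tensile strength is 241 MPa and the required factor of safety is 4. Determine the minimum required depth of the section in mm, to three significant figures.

σ_allow = 241/4 = 60.25 MPa.
For a rectangular section σ = 6M/(bh²), so h² = 6M/(b σ_allow) = 6×7.2400×10^7/(117×60.25) = 61620 mm².
h = 248.2 mm.

h = 248 mm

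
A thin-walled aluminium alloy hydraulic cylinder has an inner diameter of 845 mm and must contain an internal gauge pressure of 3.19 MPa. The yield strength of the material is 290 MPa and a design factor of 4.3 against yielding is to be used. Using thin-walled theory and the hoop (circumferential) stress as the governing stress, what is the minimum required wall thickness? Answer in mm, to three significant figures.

σ_allow = 290/4.3 = 67.44 MPa.
Hoop stress σ_h = pD/(2t), so t = pD/(2σ_allow) = 3.19×845/(2×67.44) = 19.98 mm.

t = 20.0 mm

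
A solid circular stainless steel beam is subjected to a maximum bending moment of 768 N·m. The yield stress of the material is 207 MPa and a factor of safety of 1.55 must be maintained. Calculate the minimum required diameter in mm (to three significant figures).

σ_allow = 207/1.55 = 133.5 MPa.
For a solid circular section σ = 32M/(πd³), so d³ = 32M/(π σ_allow) = 32×768000/(π×133.5) = 58580 mm³.
d = 38.84 mm.

d = 38.8 mm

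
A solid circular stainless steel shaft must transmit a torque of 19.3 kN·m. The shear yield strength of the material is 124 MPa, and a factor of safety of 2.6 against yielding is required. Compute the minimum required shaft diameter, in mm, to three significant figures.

Allowable shear stress τ_allow = 124/2.6 = 47.69 MPa.
For a solid shaft τ = 16T/(πd³), so d³ = 16T/(π τ_allow) = 16×1.9300×10^7/(π×47.69) = 2.061×10^6 mm³.
d = (2.061×10^6)^(1/3) = 127.3 mm.

d = 127 mm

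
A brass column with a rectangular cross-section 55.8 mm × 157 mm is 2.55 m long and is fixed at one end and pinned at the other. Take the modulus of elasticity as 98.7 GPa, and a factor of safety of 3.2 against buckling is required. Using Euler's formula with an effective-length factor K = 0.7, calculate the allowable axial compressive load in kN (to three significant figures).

Buckling occurs about the weak axis: I_min = h·b³/12 = 157×55.8³/12 = 2.273×10^6 mm⁴ (b = 55.8 mm is the smaller dimension).
Effective length L_e = KL = 0.7×2.55 m = 1785 mm.
Euler critical load P_cr = π²EI/L_e² = π²×98700×2.273×10^6/1785² = 695000 N.
P_allow = P_cr/n = 695000/3.2 = 217200 N.

P_allow = 217 kN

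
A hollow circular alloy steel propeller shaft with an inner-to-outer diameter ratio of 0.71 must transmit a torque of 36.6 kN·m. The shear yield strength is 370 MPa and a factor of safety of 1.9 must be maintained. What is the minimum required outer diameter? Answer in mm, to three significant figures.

τ_allow = 370/1.9 = 194.7 MPa.
For a hollow shaft τ = 16T/[πd_o³(1−k⁴)] with k = 0.71, so 1−k⁴ = 0.7459.
d_o³ = 16T/[π τ_allow (1−k⁴)] = 16×3.6600×10^7/(π×194.7×0.7459) = 1.283×10^6 mm³.
d_o = 108.7 mm.

d_o = 109 mm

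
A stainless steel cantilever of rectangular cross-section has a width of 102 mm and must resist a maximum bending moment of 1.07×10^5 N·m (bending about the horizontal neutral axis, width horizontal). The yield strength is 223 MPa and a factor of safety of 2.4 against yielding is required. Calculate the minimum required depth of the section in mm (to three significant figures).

h = 260 mm

σ_allow = 223/2.4 = 92.92 MPa.
For a rectangular section σ = 6M/(bh²), so h² = 6M/(b σ_allow) = 6×1.0700×10^8/(102×92.92) = 67740 mm².
h = 260.3 mm.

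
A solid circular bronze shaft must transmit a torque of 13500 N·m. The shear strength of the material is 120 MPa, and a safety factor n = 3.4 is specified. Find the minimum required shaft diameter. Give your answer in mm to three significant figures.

Allowable shear stress τ_allow = 120/3.4 = 35.29 MPa.
For a solid shaft τ = 16T/(πd³), so d³ = 16T/(π τ_allow) = 16×1.3500×10^7/(π×35.29) = 1.948×10^6 mm³.
d = (1.948×10^6)^(1/3) = 124.9 mm.

d = 125 mm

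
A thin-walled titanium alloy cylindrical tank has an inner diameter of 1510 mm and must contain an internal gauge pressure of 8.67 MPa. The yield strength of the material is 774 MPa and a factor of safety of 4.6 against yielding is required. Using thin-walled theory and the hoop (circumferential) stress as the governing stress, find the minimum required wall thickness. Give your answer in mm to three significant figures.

σ_allow = 774/4.6 = 168.3 MPa.
Hoop stress σ_h = pD/(2t), so t = pD/(2σ_allow) = 8.67×1510/(2×168.3) = 38.90 mm.

t = 38.9 mm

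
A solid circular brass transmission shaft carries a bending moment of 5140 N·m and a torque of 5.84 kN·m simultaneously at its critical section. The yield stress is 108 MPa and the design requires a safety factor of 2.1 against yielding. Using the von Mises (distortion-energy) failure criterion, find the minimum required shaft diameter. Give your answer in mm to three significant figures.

d = 113 mm

σ_allow = σ_y/n = 108/2.1 = 51.43 MPa.
For a solid shaft σ_b = 32M/(πd³) and τ = 16T/(πd³), so the von Mises stress is σ' = (16/πd³)·√(4M²+3T²).
√(4M²+3T²) = √(4×(5.140×10^6)² + 3×(5.840×10^6)²) = 1.442×10^7 N·mm.
d³ = 16×1.442×10^7/(π×51.43) = 1.428×10^6 mm³.
d = 112.6 mm.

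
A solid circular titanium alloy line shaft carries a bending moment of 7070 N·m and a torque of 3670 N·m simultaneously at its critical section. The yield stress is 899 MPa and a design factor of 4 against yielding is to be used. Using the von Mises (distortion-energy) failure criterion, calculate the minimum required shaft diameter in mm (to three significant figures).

σ_allow = σ_y/n = 899/4 = 224.8 MPa.
For a solid shaft σ_b = 32M/(πd³) and τ = 16T/(πd³), so the von Mises stress is σ' = (16/πd³)·√(4M²+3T²).
√(4M²+3T²) = √(4×(7.070×10^6)² + 3×(3.670×10^6)²) = 1.550×10^7 N·mm.
d³ = 16×1.550×10^7/(π×224.8) = 351300 mm³.
d = 70.56 mm.

d = 70.6 mm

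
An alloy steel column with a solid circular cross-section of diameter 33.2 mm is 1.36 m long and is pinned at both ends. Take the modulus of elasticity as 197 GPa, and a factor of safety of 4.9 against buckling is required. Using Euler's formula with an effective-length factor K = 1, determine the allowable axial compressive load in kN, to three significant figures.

I = πd⁴/64 = π×33.2⁴/64 = 59640 mm⁴.
Effective length L_e = KL = 1×1.36 m = 1360 mm.
Euler critical load P_cr = π²EI/L_e² = π²×197000×59640/1360² = 62690 N.
P_allow = P_cr/n = 62690/4.9 = 12790 N.

P_allow = 12.8 kN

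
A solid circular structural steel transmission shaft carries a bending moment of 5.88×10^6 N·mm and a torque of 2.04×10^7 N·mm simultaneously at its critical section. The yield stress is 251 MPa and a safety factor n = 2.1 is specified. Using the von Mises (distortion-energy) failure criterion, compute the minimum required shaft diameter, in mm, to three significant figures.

d = 117 mm

σ_allow = σ_y/n = 251/2.1 = 119.5 MPa.
For a solid shaft σ_b = 32M/(πd³) and τ = 16T/(πd³), so the von Mises stress is σ' = (16/πd³)·√(4M²+3T²).
√(4M²+3T²) = √(4×(5.880×10^6)² + 3×(2.040×10^7)²) = 3.724×10^7 N·mm.
d³ = 16×3.724×10^7/(π×119.5) = 1.587×10^6 mm³.
d = 116.6 mm.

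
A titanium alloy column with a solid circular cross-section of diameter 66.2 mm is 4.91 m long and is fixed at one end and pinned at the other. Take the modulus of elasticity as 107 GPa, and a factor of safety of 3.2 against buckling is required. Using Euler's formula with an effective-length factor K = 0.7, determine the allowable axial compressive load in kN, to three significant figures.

I = πd⁴/64 = π×66.2⁴/64 = 942800 mm⁴.
Effective length L_e = KL = 0.7×4.91 m = 3437 mm.
Euler critical load P_cr = π²EI/L_e² = π²×107000×942800/3437² = 84280 N.
P_allow = P_cr/n = 84280/3.2 = 26340 N.

P_allow = 26.3 kN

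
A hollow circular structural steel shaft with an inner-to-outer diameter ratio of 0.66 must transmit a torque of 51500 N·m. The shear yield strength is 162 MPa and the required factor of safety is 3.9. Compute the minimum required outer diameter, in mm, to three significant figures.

d_o = 198 mm

τ_allow = 162/3.9 = 41.54 MPa.
For a hollow shaft τ = 16T/[πd_o³(1−k⁴)] with k = 0.66, so 1−k⁴ = 0.8103.
d_o³ = 16T/[π τ_allow (1−k⁴)] = 16×5.1500×10^7/(π×41.54×0.8103) = 7.793×10^6 mm³.
d_o = 198.3 mm.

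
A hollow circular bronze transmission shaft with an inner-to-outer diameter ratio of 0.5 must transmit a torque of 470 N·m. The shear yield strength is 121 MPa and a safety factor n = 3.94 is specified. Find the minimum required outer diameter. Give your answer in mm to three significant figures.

d_o = 43.6 mm

τ_allow = 121/3.94 = 30.71 MPa.
For a hollow shaft τ = 16T/[πd_o³(1−k⁴)] with k = 0.5, so 1−k⁴ = 0.9375.
d_o³ = 16T/[π τ_allow (1−k⁴)] = 16×470000/(π×30.71×0.9375) = 83140 mm³.
d_o = 43.65 mm.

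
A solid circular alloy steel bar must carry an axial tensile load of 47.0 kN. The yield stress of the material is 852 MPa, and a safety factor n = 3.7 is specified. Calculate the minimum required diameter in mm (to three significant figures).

Allowable stress σ_allow = 852/3.7 = 230.3 MPa.
Required area A = F/σ_allow = 47000/230.3 = 204.1 mm².
A = πd²/4 → d = √(4A/π) = 16.12 mm.

d = 16.1 mm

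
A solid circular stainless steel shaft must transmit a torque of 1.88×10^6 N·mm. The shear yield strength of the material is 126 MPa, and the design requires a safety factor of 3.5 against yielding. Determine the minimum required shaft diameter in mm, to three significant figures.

d = 64.3 mm

Allowable shear stress τ_allow = 126/3.5 = 36.00 MPa.
For a solid shaft τ = 16T/(πd³), so d³ = 16T/(π τ_allow) = 16×1880000/(π×36.00) = 266000 mm³.
d = (266000)^(1/3) = 64.31 mm.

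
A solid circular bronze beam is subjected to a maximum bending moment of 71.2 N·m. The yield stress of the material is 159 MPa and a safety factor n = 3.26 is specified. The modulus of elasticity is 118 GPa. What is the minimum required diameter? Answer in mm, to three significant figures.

σ_allow = 159/3.26 = 48.77 MPa.
For a solid circular section σ = 32M/(πd³), so d³ = 32M/(π σ_allow) = 32×71200/(π×48.77) = 14870 mm³.
d = 24.59 mm.

d = 24.6 mm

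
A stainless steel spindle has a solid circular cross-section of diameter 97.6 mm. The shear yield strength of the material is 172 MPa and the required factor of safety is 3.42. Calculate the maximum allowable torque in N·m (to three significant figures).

T_allow = 9180 N·m

τ_allow = 172/3.42 = 50.29 MPa.
For a solid shaft T_allow = τ_allow·πd³/16; πd³/16 = π×97.6³/16 = 182500 mm³.
T_allow = 50.29×182500 = 9.181×10^6 N·mm = 9181 N·m.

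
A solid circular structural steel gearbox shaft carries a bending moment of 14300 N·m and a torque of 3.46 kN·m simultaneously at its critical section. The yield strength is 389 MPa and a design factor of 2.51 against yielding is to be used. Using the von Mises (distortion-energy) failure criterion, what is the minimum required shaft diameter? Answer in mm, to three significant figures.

d = 98.7 mm

σ_allow = σ_y/n = 389/2.51 = 155.0 MPa.
For a solid shaft σ_b = 32M/(πd³) and τ = 16T/(πd³), so the von Mises stress is σ' = (16/πd³)·√(4M²+3T²).
√(4M²+3T²) = √(4×(1.430×10^7)² + 3×(3.460×10^6)²) = 2.922×10^7 N·mm.
d³ = 16×2.922×10^7/(π×155.0) = 960300 mm³.
d = 98.66 mm.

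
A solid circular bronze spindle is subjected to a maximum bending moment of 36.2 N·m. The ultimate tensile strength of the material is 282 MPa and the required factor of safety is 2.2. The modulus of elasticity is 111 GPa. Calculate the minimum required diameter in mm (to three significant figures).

σ_allow = 282/2.2 = 128.2 MPa.
For a solid circular section σ = 32M/(πd³), so d³ = 32M/(π σ_allow) = 32×36200/(π×128.2) = 2877 mm³.
d = 14.22 mm.

d = 14.2 mm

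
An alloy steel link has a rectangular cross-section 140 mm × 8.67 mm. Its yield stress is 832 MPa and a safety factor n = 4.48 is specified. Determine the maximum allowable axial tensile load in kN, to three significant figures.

F_allow = 225 kN

σ_allow = 832/4.48 = 185.7 MPa.
A = 140×8.67 = 1214 mm².
F_allow = σ_allow × A = 185.7×1214 = 225400 N.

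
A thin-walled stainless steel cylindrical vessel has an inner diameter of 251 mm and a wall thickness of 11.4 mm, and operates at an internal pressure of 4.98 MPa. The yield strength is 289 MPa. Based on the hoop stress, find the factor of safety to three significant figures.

σ_h = pD/(2t) = 4.98×251/(2×11.4) = 54.82 MPa.
n = 289/54.82 = 5.271.

n = 5.27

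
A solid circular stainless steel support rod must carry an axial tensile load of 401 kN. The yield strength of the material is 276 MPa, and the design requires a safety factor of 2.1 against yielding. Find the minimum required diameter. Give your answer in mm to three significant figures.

Allowable stress σ_allow = 276/2.1 = 131.4 MPa.
Required area A = F/σ_allow = 401000/131.4 = 3051 mm².
A = πd²/4 → d = √(4A/π) = 62.33 mm.

d = 62.3 mm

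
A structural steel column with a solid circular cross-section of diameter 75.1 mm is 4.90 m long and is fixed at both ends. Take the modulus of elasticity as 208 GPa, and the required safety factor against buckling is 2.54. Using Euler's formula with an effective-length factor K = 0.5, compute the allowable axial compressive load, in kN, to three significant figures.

I = πd⁴/64 = π×75.1⁴/64 = 1.561×10^6 mm⁴.
Effective length L_e = KL = 0.5×4.90 m = 2450 mm.
Euler critical load P_cr = π²EI/L_e² = π²×208000×1.561×10^6/2450² = 534000 N.
P_allow = P_cr/n = 534000/2.54 = 210200 N.

P_allow = 210 kN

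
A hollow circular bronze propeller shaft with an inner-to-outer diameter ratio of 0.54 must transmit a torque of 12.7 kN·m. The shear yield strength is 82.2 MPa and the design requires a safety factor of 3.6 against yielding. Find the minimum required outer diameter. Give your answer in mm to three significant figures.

τ_allow = 82.2/3.6 = 22.83 MPa.
For a hollow shaft τ = 16T/[πd_o³(1−k⁴)] with k = 0.54, so 1−k⁴ = 0.9150.
d_o³ = 16T/[π τ_allow (1−k⁴)] = 16×1.2700×10^7/(π×22.83×0.9150) = 3.096×10^6 mm³.
d_o = 145.7 mm.

d_o = 146 mm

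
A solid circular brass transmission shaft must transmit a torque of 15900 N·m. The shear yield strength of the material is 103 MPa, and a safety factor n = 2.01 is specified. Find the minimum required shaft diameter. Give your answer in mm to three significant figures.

d = 116 mm

Allowable shear stress τ_allow = 103/2.01 = 51.24 MPa.
For a solid shaft τ = 16T/(πd³), so d³ = 16T/(π τ_allow) = 16×1.5900×10^7/(π×51.24) = 1.580×10^6 mm³.
d = (1.580×10^6)^(1/3) = 116.5 mm.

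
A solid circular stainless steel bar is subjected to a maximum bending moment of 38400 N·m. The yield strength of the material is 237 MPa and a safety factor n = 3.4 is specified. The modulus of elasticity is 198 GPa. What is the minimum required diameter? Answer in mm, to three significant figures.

σ_allow = 237/3.4 = 69.71 MPa.
For a solid circular section σ = 32M/(πd³), so d³ = 32M/(π σ_allow) = 32×3.8400×10^7/(π×69.71) = 5.611×10^6 mm³.
d = 177.7 mm.

d = 178 mm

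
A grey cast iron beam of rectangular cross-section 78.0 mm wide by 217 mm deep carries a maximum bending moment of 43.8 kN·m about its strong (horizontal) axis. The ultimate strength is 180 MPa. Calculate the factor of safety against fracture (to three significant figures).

Section modulus S = bh²/6 = 78.0×217²/6 = 612200 mm³.
σ = M/S = 4.3800×10^7/612200 = 71.55 MPa.
n = 180/71.55 = 2.516.

n = 2.52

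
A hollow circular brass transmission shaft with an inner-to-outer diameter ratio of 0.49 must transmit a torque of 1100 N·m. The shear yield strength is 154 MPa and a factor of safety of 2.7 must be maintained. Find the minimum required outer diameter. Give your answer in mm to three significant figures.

τ_allow = 154/2.7 = 57.04 MPa.
For a hollow shaft τ = 16T/[πd_o³(1−k⁴)] with k = 0.49, so 1−k⁴ = 0.9424.
d_o³ = 16T/[π τ_allow (1−k⁴)] = 16×1100000/(π×57.04×0.9424) = 104200 mm³.
d_o = 47.06 mm.

d_o = 47.1 mm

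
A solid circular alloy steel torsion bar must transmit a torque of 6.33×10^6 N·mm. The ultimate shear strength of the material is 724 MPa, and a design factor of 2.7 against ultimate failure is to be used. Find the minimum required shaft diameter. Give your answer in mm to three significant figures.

Allowable shear stress τ_allow = 724/2.7 = 268.1 MPa.
For a solid shaft τ = 16T/(πd³), so d³ = 16T/(π τ_allow) = 16×6330000/(π×268.1) = 120200 mm³.
d = (120200)^(1/3) = 49.36 mm.

d = 49.4 mm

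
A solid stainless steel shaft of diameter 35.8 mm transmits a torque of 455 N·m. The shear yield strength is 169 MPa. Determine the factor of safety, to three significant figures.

τ = 16T/(πd³) = 16×455000/(π×35.8³) = 50.50 MPa.
n = τ_limit/τ = 169/50.50 = 3.346.

n = 3.35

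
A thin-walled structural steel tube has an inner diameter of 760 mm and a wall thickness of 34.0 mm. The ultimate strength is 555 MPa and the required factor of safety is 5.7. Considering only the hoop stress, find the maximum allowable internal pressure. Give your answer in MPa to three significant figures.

p_allow = 8.71 MPa

σ_allow = 555/5.7 = 97.37 MPa.
σ_h = pD/(2t) → p_allow = 2σ_allow t/D = 2×97.37×34.0/760 = 8.712 MPa.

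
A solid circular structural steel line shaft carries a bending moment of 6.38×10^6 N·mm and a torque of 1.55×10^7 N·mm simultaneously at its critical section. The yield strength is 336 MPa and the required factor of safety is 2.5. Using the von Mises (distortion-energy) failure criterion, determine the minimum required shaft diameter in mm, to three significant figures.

d = 104 mm

σ_allow = σ_y/n = 336/2.5 = 134.4 MPa.
For a solid shaft σ_b = 32M/(πd³) and τ = 16T/(πd³), so the von Mises stress is σ' = (16/πd³)·√(4M²+3T²).
√(4M²+3T²) = √(4×(6.380×10^6)² + 3×(1.550×10^7)²) = 2.972×10^7 N·mm.
d³ = 16×2.972×10^7/(π×134.4) = 1.126×10^6 mm³.
d = 104.0 mm.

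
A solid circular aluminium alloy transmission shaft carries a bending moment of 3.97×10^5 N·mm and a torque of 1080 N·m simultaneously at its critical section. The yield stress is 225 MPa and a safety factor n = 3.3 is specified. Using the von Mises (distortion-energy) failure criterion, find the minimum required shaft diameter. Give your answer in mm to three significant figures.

σ_allow = σ_y/n = 225/3.3 = 68.18 MPa.
For a solid shaft σ_b = 32M/(πd³) and τ = 16T/(πd³), so the von Mises stress is σ' = (16/πd³)·√(4M²+3T²).
√(4M²+3T²) = √(4×(397000)² + 3×(1.080×10^6)²) = 2.032×10^6 N·mm.
d³ = 16×2.032×10^6/(π×68.18) = 151800 mm³.
d = 53.34 mm.

d = 53.3 mm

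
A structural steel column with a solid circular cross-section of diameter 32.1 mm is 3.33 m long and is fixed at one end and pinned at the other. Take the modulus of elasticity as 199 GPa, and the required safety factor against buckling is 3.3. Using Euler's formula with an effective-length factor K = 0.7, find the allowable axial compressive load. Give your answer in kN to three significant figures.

P_allow = 5.71 kN

I = πd⁴/64 = π×32.1⁴/64 = 52120 mm⁴.
Effective length L_e = KL = 0.7×3.33 m = 2331 mm.
Euler critical load P_cr = π²EI/L_e² = π²×199000×52120/2331² = 18840 N.
P_allow = P_cr/n = 18840/3.3 = 5709 N.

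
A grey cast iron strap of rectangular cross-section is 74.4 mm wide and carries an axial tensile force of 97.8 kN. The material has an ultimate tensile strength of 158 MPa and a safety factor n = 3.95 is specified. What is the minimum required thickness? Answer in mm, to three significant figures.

t = 32.9 mm

σ_allow = 158/3.95 = 40.00 MPa.
Required area A = F/σ_allow = 97800/40.00 = 2445 mm².
t = A/w = 2445/74.4 = 32.86 mm.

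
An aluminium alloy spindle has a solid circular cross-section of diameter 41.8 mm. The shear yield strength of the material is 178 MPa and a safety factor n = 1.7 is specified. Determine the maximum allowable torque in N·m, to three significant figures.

T_allow = 1500 N·m

τ_allow = 178/1.7 = 104.7 MPa.
For a solid shaft T_allow = τ_allow·πd³/16; πd³/16 = π×41.8³/16 = 14340 mm³.
T_allow = 104.7×14340 = 1.502×10^6 N·mm = 1502 N·m.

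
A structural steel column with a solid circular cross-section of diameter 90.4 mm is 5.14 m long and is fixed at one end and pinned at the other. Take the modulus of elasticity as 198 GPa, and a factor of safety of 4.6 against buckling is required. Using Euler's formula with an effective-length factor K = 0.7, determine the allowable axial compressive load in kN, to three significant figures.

I = πd⁴/64 = π×90.4⁴/64 = 3.278×10^6 mm⁴.
Effective length L_e = KL = 0.7×5.14 m = 3598 mm.
Euler critical load P_cr = π²EI/L_e² = π²×198000×3.278×10^6/3598² = 494900 N.
P_allow = P_cr/n = 494900/4.6 = 107600 N.

P_allow = 108 kN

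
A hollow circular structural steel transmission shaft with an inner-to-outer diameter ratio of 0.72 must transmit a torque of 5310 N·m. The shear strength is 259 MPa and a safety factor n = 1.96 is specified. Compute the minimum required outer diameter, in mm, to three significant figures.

τ_allow = 259/1.96 = 132.1 MPa.
For a hollow shaft τ = 16T/[πd_o³(1−k⁴)] with k = 0.72, so 1−k⁴ = 0.7313.
d_o³ = 16T/[π τ_allow (1−k⁴)] = 16×5310000/(π×132.1×0.7313) = 279900 mm³.
d_o = 65.41 mm.

d_o = 65.4 mm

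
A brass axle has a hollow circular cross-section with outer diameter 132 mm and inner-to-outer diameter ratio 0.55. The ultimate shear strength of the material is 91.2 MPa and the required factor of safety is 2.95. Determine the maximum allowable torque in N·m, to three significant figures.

τ_allow = 91.2/2.95 = 30.92 MPa.
For a hollow shaft T_allow = τ_allow·πd_o³(1−k⁴)/16 with 1−k⁴ = 0.9085, so πd_o³(1−k⁴)/16 = 410300 mm³.
T_allow = 30.92×410300 = 1.268×10^7 N·mm = 12680 N·m.

T_allow = 12700 N·m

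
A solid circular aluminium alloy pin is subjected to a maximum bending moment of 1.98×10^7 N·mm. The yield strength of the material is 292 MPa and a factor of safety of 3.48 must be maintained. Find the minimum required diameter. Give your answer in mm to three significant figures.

d = 134 mm

σ_allow = 292/3.48 = 83.91 MPa.
For a solid circular section σ = 32M/(πd³), so d³ = 32M/(π σ_allow) = 32×1.9800×10^7/(π×83.91) = 2.404×10^6 mm³.
d = 134.0 mm.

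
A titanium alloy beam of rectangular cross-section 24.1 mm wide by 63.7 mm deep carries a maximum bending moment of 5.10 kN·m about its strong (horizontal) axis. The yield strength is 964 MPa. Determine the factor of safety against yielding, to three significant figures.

n = 3.08

Section modulus S = bh²/6 = 24.1×63.7²/6 = 16300 mm³.
σ = M/S = 5100000/16300 = 312.9 MPa.
n = 964/312.9 = 3.081.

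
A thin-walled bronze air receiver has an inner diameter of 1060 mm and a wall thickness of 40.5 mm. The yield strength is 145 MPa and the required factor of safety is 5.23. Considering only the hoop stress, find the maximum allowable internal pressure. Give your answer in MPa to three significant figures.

σ_allow = 145/5.23 = 27.72 MPa.
σ_h = pD/(2t) → p_allow = 2σ_allow t/D = 2×27.72×40.5/1060 = 2.119 MPa.

p_allow = 2.12 MPa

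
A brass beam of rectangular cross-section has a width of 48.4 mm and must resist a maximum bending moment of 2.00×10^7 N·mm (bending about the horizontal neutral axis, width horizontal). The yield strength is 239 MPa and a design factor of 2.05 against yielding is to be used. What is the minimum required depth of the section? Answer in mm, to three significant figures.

h = 146 mm

σ_allow = 239/2.05 = 116.6 MPa.
For a rectangular section σ = 6M/(bh²), so h² = 6M/(b σ_allow) = 6×2.0000×10^7/(48.4×116.6) = 21270 mm².
h = 145.8 mm.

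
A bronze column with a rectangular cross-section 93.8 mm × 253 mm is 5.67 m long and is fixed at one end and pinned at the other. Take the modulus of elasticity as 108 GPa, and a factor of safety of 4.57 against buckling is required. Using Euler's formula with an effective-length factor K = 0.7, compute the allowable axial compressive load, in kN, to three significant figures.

P_allow = 258 kN

Buckling occurs about the weak axis: I_min = h·b³/12 = 253×93.8³/12 = 1.740×10^7 mm⁴ (b = 93.8 mm is the smaller dimension).
Effective length L_e = KL = 0.7×5.67 m = 3969 mm.
Euler critical load P_cr = π²EI/L_e² = π²×108000×1.740×10^7/3969² = 1.177×10^6 N.
P_allow = P_cr/n = 1.177×10^6/4.57 = 257600 N.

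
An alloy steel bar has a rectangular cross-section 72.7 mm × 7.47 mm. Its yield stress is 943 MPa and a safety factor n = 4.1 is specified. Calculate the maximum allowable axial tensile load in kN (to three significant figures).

F_allow = 125 kN

σ_allow = 943/4.1 = 230.0 MPa.
A = 72.7×7.47 = 543.1 mm².
F_allow = σ_allow × A = 230.0×543.1 = 124900 N.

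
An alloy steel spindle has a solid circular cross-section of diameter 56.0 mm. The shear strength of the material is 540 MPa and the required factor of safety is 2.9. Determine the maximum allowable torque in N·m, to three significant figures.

T_allow = 6420 N·m

τ_allow = 540/2.9 = 186.2 MPa.
For a solid shaft T_allow = τ_allow·πd³/16; πd³/16 = π×56.0³/16 = 34480 mm³.
T_allow = 186.2×34480 = 6.421×10^6 N·mm = 6421 N·m.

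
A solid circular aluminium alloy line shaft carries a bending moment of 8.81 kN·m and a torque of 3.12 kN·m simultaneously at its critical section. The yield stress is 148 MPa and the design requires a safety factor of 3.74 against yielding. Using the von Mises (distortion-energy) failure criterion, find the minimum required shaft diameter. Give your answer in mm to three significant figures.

σ_allow = σ_y/n = 148/3.74 = 39.57 MPa.
For a solid shaft σ_b = 32M/(πd³) and τ = 16T/(πd³), so the von Mises stress is σ' = (16/πd³)·√(4M²+3T²).
√(4M²+3T²) = √(4×(8.810×10^6)² + 3×(3.120×10^6)²) = 1.843×10^7 N·mm.
d³ = 16×1.843×10^7/(π×39.57) = 2.372×10^6 mm³.
d = 133.4 mm.

d = 133 mm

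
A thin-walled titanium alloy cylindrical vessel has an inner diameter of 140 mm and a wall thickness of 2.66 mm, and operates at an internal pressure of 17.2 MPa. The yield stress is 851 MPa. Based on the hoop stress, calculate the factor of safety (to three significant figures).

σ_h = pD/(2t) = 17.2×140/(2×2.66) = 452.6 MPa.
n = 851/452.6 = 1.880.

n = 1.88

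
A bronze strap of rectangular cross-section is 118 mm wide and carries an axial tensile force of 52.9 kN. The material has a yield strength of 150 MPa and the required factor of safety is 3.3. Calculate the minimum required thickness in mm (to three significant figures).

σ_allow = 150/3.3 = 45.45 MPa.
Required area A = F/σ_allow = 52900/45.45 = 1164 mm².
t = A/w = 1164/118 = 9.863 mm.

t = 9.86 mm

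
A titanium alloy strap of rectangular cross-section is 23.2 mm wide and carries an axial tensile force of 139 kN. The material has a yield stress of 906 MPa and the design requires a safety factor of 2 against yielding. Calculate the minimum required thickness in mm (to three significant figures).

σ_allow = 906/2 = 453.0 MPa.
Required area A = F/σ_allow = 139000/453.0 = 306.8 mm².
t = A/w = 306.8/23.2 = 13.23 mm.

t = 13.2 mm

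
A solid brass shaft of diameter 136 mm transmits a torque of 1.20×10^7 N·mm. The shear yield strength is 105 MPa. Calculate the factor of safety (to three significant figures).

n = 4.32

τ = 16T/(πd³) = 16×1.2000×10^7/(π×136³) = 24.30 MPa.
n = τ_limit/τ = 105/24.30 = 4.322.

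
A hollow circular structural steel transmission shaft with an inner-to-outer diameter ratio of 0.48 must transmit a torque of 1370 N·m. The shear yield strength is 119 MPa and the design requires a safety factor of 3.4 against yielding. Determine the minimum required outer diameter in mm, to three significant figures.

d_o = 59.5 mm

τ_allow = 119/3.4 = 35.00 MPa.
For a hollow shaft τ = 16T/[πd_o³(1−k⁴)] with k = 0.48, so 1−k⁴ = 0.9469.
d_o³ = 16T/[π τ_allow (1−k⁴)] = 16×1370000/(π×35.00×0.9469) = 210500 mm³.
d_o = 59.49 mm.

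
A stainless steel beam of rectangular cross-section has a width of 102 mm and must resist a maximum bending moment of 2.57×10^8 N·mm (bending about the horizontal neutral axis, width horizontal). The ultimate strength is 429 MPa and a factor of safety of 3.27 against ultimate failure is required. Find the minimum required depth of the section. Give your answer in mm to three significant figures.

h = 339 mm

σ_allow = 429/3.27 = 131.2 MPa.
For a rectangular section σ = 6M/(bh²), so h² = 6M/(b σ_allow) = 6×2.5700×10^8/(102×131.2) = 115200 mm².
h = 339.5 mm.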